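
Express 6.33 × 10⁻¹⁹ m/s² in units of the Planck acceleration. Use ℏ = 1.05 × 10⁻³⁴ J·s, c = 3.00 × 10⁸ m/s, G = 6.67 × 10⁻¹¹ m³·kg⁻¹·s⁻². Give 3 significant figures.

1.13 × 10⁻⁷⁰

Planck acceleration: a_P = √(c⁷/(ℏG)) = 5.59 × 10⁵¹ m/s².
6.33 × 10⁻¹⁹ / 5.59 × 10⁵¹ = 1.13 × 10⁻⁷⁰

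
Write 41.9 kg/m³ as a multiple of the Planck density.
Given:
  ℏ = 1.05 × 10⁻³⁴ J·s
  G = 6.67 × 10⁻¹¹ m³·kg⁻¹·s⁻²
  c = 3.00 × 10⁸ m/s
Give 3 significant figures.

8.05 × 10⁻⁹⁶

Planck density: ρ_P = c⁵/(ℏG²) = 5.20 × 10⁹⁶ kg/m³.
41.9 / 5.20 × 10⁹⁶ = 8.05 × 10⁻⁹⁶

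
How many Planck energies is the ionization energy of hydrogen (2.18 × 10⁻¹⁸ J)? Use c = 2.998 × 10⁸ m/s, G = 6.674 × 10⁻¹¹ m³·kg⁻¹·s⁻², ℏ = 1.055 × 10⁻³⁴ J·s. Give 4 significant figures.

1.114 × 10⁻²⁷

Planck energy: E_P = √(ℏc⁵/G) = 1.957 × 10⁹ J.
2.18 × 10⁻¹⁸ / 1.957 × 10⁹ = 1.114 × 10⁻²⁷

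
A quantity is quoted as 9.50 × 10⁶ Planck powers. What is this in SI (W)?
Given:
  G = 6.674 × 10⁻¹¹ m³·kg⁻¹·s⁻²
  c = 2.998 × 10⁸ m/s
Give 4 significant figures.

3.447 × 10⁵⁹ W

One Planck power: P_P = c⁵/G = 3.629 × 10⁵² W.
9.50 × 10⁶ × 3.629 × 10⁵² W = 3.447 × 10⁵⁹ W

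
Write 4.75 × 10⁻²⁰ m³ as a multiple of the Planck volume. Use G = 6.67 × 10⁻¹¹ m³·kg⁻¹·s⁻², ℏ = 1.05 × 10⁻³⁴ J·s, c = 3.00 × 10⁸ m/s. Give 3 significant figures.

1.14 × 10⁸⁵

Planck volume: V_P = (ℏG/c³)^(3/2) = 4.18 × 10⁻¹⁰⁵ m³.
4.75 × 10⁻²⁰ / 4.18 × 10⁻¹⁰⁵ = 1.14 × 10⁸⁵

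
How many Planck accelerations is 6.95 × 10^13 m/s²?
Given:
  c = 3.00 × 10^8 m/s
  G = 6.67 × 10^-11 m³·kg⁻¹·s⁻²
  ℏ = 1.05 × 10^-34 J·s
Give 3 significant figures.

Planck acceleration: a_P = √(c⁷/(ℏG)) = 5.59 × 10^51 m/s².
6.95 × 10^13 / 5.59 × 10^51 = 1.24 × 10^-38

1.24 × 10^-38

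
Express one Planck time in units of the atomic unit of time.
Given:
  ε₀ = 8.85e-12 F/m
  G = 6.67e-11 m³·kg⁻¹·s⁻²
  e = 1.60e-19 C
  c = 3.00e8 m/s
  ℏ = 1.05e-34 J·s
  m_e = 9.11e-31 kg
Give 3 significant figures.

Planck time: t_P = √(ℏG/c⁵) = 5.37e-44 s
atomic unit of time: τ_au = (4πε₀)²ℏ³/(m_e e⁴) = 2.40e-17 s
ratio = 5.37e-44 / 2.40e-17 = 2.24e-27

2.24e-27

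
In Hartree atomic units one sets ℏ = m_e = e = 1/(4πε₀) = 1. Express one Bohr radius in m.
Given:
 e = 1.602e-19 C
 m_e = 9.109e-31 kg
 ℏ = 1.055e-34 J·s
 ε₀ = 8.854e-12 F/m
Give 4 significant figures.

5.297e-11 m

a₀ = 4πε₀ℏ²/(m_e e²)
  = 1.238e-78 / 2.338e-68
  = 5.297e-11 m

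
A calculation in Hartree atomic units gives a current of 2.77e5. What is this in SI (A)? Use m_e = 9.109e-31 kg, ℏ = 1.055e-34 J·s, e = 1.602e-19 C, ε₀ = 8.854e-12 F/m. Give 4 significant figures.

1.831e3 A

One atomic unit of electric current: I_au = e E_h/ℏ = m_e e⁵/((4πε₀)²ℏ³) = 6.612e-3 A.
2.77e5 × 6.612e-3 A = 1.831e3 A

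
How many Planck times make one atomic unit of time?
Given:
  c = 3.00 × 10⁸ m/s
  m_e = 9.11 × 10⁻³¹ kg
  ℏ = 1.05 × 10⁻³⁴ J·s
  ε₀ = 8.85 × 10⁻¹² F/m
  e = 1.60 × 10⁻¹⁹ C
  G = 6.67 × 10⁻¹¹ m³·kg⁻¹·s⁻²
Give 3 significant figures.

atomic unit of time: τ_au = (4πε₀)²ℏ³/(m_e e⁴) = 2.40 × 10⁻¹⁷ s
Planck time: t_P = √(ℏG/c⁵) = 5.37 × 10⁻⁴⁴ s
ratio = 2.40 × 10⁻¹⁷ / 5.37 × 10⁻⁴⁴ = 4.47 × 10²⁶

4.47 × 10²⁶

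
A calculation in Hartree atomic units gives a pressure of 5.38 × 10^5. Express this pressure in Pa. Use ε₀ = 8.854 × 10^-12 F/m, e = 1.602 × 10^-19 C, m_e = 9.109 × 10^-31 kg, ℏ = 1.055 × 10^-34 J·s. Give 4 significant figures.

One atomic unit of pressure: P_au = E_h/a₀³ = m_e⁴e¹⁰/((4πε₀)⁵ℏ⁸) = 2.929 × 10^13 Pa.
5.38 × 10^5 × 2.929 × 10^13 Pa = 1.576 × 10^19 Pa

1.576 × 10^19 Pa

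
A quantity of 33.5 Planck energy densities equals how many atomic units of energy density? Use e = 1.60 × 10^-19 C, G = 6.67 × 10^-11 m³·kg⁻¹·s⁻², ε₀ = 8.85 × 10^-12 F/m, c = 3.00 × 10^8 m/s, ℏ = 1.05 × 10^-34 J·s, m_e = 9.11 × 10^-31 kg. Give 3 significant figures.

5.21 × 10^101

Planck energy density: u_P = c⁷/(ℏG²) = 4.68 × 10^113 J/m³
atomic unit of energy density: u_au = E_h/a₀³ = m_e⁴e¹⁰/((4πε₀)⁵ℏ⁸) = 3.01 × 10^13 J/m³
33.5 × 4.68 × 10^113 / 3.01 × 10^13 = 5.21 × 10^101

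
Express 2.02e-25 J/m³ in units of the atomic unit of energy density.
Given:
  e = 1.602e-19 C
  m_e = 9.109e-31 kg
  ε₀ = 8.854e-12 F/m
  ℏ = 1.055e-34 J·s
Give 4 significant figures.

atomic unit of energy density: u_au = E_h/a₀³ = m_e⁴e¹⁰/((4πε₀)⁵ℏ⁸) = 2.929e13 J/m³.
2.02e-25 / 2.929e13 = 6.896e-39

6.896e-39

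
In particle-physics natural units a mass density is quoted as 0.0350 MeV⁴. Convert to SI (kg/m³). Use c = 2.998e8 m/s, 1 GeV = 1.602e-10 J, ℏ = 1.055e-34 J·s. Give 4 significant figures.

Mass density is [E]/(c²[L]³) = [E]⁴/(ℏ³c⁵).
1 GeV⁴ → 1/(ℏ³c⁵) × (1 GeV in J)⁴ = 2.316e20 kg/m³.
Convert the energy scale: 0.0350 MeV⁴ = 3.50e-14 GeV⁴.
Result: 3.50e-14 × 2.316e20 = 8.106e6 kg/m³.

8.106e6 kg/m³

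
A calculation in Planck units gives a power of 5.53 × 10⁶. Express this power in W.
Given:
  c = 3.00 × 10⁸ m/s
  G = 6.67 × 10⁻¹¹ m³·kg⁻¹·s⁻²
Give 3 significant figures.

2.01 × 10⁵⁹ W

One Planck power: P_P = c⁵/G = 3.64 × 10⁵² W.
5.53 × 10⁶ × 3.64 × 10⁵² W = 2.01 × 10⁵⁹ W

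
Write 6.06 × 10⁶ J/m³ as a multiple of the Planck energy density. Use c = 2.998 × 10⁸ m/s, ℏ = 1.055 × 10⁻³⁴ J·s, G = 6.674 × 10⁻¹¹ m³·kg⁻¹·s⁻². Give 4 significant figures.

Planck energy density: u_P = c⁷/(ℏG²) = 4.632 × 10¹¹³ J/m³.
6.06 × 10⁶ / 4.632 × 10¹¹³ = 1.308 × 10⁻¹⁰⁷

1.308 × 10⁻¹⁰⁷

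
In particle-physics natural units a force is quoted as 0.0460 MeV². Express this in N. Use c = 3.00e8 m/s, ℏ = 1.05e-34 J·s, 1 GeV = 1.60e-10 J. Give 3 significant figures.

Force is [E]/[L] = [E]²/(ℏc); restore (ℏc)⁻¹.
1 GeV² → 1/(ℏc) × (1 GeV in J)² = 8.13e5 N.
Convert the energy scale: 0.0460 MeV² = 4.60e-8 GeV².
Result: 4.60e-8 × 8.13e5 = 0.0374 N.

0.0374 N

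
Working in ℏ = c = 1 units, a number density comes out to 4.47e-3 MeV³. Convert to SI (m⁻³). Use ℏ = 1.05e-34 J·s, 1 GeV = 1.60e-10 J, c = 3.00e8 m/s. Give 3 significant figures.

5.86e35 m⁻³

Number density is [L]⁻³ = [E]³/(ℏc)³.
1 GeV³ → 1/(ℏc)³ × (1 GeV in J)³ = 1.31e47 m⁻³.
Convert the energy scale: 4.47e-3 MeV³ = 4.47e-12 GeV³.
Result: 4.47e-12 × 1.31e47 = 5.86e35 m⁻³.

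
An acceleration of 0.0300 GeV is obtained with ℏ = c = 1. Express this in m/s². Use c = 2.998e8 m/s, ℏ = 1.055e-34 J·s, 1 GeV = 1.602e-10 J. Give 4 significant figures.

Acceleration is [L]/[T]² = c·[E]/ℏ.
1 GeV → c/ℏ × (1 GeV in J) = 4.552e32 m/s².
Result: 0.0300 × 4.552e32 = 1.366e31 m/s².

1.366e31 m/s²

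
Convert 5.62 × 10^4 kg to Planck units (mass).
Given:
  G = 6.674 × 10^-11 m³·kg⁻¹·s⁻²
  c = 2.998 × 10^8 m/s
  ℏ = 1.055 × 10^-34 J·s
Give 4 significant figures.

Planck mass: m_P = √(ℏc/G) = 2.177 × 10^-8 kg.
5.62 × 10^4 / 2.177 × 10^-8 = 2.582 × 10^12

2.582 × 10^12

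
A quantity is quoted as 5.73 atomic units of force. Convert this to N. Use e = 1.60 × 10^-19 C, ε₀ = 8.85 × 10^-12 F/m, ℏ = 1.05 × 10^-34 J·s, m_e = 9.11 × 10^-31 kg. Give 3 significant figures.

4.77 × 10^-7 N

One atomic unit of force: F_au = E_h/a₀ = m_e²e⁶/((4πε₀)³ℏ⁴) = 8.33 × 10^-8 N.
5.73 × 8.33 × 10^-8 N = 4.77 × 10^-7 N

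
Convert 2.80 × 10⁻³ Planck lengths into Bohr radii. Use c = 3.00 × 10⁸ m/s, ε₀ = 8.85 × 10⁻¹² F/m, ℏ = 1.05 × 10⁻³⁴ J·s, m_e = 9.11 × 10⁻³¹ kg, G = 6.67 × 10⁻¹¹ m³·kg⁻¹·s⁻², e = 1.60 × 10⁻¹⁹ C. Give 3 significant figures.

8.58 × 10⁻²⁸

Planck length: ℓ_P = √(ℏG/c³) = 1.61 × 10⁻³⁵ m
Bohr radius: a₀ = 4πε₀ℏ²/(m_e e²) = 5.26 × 10⁻¹¹ m
2.80 × 10⁻³ × 1.61 × 10⁻³⁵ / 5.26 × 10⁻¹¹ = 8.58 × 10⁻²⁸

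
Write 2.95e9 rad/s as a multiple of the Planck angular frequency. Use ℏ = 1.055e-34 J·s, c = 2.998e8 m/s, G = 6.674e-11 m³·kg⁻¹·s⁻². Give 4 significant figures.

1.591e-34

Planck angular frequency: ω_P = √(c⁵/(ℏG)) = 1.855e43 rad/s.
2.95e9 / 1.855e43 = 1.591e-34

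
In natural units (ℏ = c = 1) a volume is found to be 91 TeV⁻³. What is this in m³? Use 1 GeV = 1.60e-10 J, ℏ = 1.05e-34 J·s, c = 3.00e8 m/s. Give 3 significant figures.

6.94e-55 m³

Volume is [L]³ = [E]⁻³·(ℏc)³.
1 GeV⁻³ → (ℏc)³ × (1 GeV in J)⁻³ = 7.63e-48 m³.
Convert the energy scale: 91 TeV⁻³ = 9.10e-8 GeV⁻³.
Result: 9.10e-8 × 7.63e-48 = 6.94e-55 m³.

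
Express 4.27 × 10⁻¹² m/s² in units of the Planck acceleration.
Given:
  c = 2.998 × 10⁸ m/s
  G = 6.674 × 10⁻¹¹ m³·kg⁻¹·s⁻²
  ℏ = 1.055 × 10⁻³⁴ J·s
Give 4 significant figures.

Planck acceleration: a_P = √(c⁷/(ℏG)) = 5.560 × 10⁵¹ m/s².
4.27 × 10⁻¹² / 5.560 × 10⁵¹ = 7.680 × 10⁻⁶⁴

7.680 × 10⁻⁶⁴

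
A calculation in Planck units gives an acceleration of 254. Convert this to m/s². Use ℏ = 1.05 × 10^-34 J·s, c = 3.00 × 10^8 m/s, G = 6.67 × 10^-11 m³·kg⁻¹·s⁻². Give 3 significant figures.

1.42 × 10^54 m/s²

One Planck acceleration: a_P = √(c⁷/(ℏG)) = 5.59 × 10^51 m/s².
254 × 5.59 × 10^51 m/s² = 1.42 × 10^54 m/s²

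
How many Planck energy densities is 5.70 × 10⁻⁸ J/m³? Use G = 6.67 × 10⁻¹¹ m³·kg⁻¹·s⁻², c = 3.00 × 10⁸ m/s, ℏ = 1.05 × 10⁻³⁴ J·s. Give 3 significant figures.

Planck energy density: u_P = c⁷/(ℏG²) = 4.68 × 10¹¹³ J/m³.
5.70 × 10⁻⁸ / 4.68 × 10¹¹³ = 1.22 × 10⁻¹²¹

1.22 × 10⁻¹²¹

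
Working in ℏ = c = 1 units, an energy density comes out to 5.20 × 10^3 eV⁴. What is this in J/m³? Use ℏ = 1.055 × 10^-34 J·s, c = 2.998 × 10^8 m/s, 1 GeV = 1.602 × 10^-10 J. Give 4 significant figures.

1.082 × 10^5 J/m³

[E]/[L]³ = [E]⁴/(ℏc)³; restore (ℏc)⁻³.
1 GeV⁴ → 1/(ℏc)³ × (1 GeV in J)⁴ = 2.082 × 10^37 J/m³.
Convert the energy scale: 5.20 × 10^3 eV⁴ = 5.20 × 10^-33 GeV⁴.
Result: 5.20 × 10^-33 × 2.082 × 10^37 = 1.082 × 10^5 J/m³.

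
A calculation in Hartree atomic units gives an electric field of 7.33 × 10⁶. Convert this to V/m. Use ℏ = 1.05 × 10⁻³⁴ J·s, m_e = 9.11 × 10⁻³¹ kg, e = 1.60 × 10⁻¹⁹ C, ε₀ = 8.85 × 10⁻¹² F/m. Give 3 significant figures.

3.82 × 10¹⁸ V/m

One atomic unit of electric field: E_au = E_h/(e a₀) = m_e²e⁵/((4πε₀)³ℏ⁴) = 5.20 × 10¹¹ V/m.
7.33 × 10⁶ × 5.20 × 10¹¹ V/m = 3.82 × 10¹⁸ V/m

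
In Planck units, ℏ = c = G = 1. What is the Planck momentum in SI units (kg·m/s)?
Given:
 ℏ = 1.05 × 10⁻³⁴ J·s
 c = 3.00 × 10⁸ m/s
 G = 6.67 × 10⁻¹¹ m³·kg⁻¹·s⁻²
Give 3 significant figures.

From ℏ = c = G = 1 the momentum scale is p_P = √(ℏc³/G).
  = √(42.5)
  = 6.52 kg·m/s

6.52 kg·m/s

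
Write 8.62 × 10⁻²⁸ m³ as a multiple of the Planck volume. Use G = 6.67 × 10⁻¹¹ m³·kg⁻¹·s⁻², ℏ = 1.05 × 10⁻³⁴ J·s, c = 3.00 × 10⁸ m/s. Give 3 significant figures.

2.06 × 10⁷⁷

Planck volume: V_P = (ℏG/c³)^(3/2) = 4.18 × 10⁻¹⁰⁵ m³.
8.62 × 10⁻²⁸ / 4.18 × 10⁻¹⁰⁵ = 2.06 × 10⁷⁷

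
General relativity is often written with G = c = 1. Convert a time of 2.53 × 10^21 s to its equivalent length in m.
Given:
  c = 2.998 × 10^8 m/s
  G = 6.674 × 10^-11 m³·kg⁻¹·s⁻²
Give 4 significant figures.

Time → length via c.
2.53 × 10^21 s × (c) = 7.585 × 10^29 m

7.585 × 10^29 m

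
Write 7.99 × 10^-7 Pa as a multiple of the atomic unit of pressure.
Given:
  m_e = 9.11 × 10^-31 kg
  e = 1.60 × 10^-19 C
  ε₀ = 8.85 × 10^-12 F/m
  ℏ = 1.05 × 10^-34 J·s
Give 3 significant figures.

atomic unit of pressure: P_au = E_h/a₀³ = m_e⁴e¹⁰/((4πε₀)⁵ℏ⁸) = 3.01 × 10^13 Pa.
7.99 × 10^-7 / 3.01 × 10^13 = 2.65 × 10^-20

2.65 × 10^-20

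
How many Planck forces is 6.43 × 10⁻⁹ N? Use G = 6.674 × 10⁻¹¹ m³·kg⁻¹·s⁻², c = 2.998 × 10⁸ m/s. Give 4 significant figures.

5.312 × 10⁻⁵³

Planck force: F_P = c⁴/G = 1.210 × 10⁴⁴ N.
6.43 × 10⁻⁹ / 1.210 × 10⁴⁴ = 5.312 × 10⁻⁵³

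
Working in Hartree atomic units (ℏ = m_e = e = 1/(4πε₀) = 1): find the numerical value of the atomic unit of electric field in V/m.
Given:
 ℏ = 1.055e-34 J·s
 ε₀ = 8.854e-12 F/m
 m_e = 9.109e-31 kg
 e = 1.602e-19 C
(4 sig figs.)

The unique combination of the constants set to 1 with dimensions of electric field is E_au = E_h/(e a₀) = m_e²e⁵/((4πε₀)³ℏ⁴).
E_h = 4.354e-18 J
a₀ = 5.297e-11 m
E_h/(e·a₀) = 5.131e11 V/m

5.131e11 V/m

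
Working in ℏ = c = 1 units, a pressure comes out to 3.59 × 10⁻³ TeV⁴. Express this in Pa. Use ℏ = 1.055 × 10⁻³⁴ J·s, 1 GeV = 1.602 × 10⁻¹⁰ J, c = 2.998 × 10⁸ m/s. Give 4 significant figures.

7.473 × 10⁴⁶ Pa

Pressure is [E]/[L]³ = [E]⁴/(ℏc)³.
1 GeV⁴ → 1/(ℏc)³ × (1 GeV in J)⁴ = 2.082 × 10³⁷ Pa.
Convert the energy scale: 3.59 × 10⁻³ TeV⁴ = 3.59 × 10⁹ GeV⁴.
Result: 3.59 × 10⁹ × 2.082 × 10³⁷ = 7.473 × 10⁴⁶ Pa.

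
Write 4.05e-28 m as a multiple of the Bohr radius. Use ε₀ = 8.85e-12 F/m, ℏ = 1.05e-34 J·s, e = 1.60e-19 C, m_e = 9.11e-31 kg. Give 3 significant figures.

Bohr radius: a₀ = 4πε₀ℏ²/(m_e e²) = 5.26e-11 m.
4.05e-28 / 5.26e-11 = 7.70e-18

7.70e-18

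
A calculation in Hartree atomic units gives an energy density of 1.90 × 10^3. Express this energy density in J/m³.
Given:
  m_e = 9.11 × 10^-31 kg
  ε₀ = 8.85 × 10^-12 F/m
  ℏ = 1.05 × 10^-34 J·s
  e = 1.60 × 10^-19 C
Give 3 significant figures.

5.72 × 10^16 J/m³

One atomic unit of energy density: u_au = E_h/a₀³ = m_e⁴e¹⁰/((4πε₀)⁵ℏ⁸) = 3.01 × 10^13 J/m³.
1.90 × 10^3 × 3.01 × 10^13 J/m³ = 5.72 × 10^16 J/m³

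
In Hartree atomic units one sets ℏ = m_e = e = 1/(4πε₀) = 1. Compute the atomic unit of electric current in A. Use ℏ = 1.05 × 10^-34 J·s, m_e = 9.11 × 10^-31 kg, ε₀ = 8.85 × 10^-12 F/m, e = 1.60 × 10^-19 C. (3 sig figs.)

I_au = e E_h/ℏ = m_e e⁵/((4πε₀)²ℏ³)
E_h = 4.38 × 10^-18 J
e·E_h/ℏ = 6.67 × 10^-3 A

6.67 × 10^-3 A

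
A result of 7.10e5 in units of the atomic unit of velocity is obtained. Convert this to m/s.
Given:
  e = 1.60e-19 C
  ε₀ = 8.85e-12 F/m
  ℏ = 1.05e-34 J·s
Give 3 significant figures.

One atomic unit of velocity: v_au = e²/(4πε₀ℏ) = 2.19e6 m/s.
7.10e5 × 2.19e6 m/s = 1.56e12 m/s

1.56e12 m/s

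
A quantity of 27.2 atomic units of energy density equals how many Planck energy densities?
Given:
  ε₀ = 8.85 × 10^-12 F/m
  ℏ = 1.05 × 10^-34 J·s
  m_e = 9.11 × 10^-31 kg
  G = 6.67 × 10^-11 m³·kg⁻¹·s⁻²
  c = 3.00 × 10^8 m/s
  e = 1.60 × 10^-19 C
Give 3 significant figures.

atomic unit of energy density: u_au = E_h/a₀³ = m_e⁴e¹⁰/((4πε₀)⁵ℏ⁸) = 3.01 × 10^13 J/m³
Planck energy density: u_P = c⁷/(ℏG²) = 4.68 × 10^113 J/m³
27.2 × 3.01 × 10^13 / 4.68 × 10^113 = 1.75 × 10^-99

1.75 × 10^-99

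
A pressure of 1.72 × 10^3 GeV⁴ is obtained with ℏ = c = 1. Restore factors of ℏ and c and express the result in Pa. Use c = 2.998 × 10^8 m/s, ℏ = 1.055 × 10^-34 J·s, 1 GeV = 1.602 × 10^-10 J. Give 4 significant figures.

3.580 × 10^40 Pa

Pressure is [E]/[L]³ = [E]⁴/(ℏc)³.
1 GeV⁴ → 1/(ℏc)³ × (1 GeV in J)⁴ = 2.082 × 10^37 Pa.
Result: 1.72 × 10^3 × 2.082 × 10^37 = 3.580 × 10^40 Pa.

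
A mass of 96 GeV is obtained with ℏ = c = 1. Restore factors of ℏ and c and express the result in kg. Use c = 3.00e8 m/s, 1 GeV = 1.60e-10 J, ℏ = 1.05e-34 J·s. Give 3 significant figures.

Mass is [E]/c²; divide by c².
1 GeV → 1/c² × (1 GeV in J) = 1.78e-27 kg.
Result: 96 × 1.78e-27 = 1.71e-25 kg.

1.71e-25 kg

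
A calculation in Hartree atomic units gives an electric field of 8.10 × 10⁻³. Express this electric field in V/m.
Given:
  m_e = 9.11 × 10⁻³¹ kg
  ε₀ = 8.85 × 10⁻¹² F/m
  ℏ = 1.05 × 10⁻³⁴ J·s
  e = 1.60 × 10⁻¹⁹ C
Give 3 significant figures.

4.22 × 10⁹ V/m

One atomic unit of electric field: E_au = E_h/(e a₀) = m_e²e⁵/((4πε₀)³ℏ⁴) = 5.20 × 10¹¹ V/m.
8.10 × 10⁻³ × 5.20 × 10¹¹ V/m = 4.22 × 10⁹ V/m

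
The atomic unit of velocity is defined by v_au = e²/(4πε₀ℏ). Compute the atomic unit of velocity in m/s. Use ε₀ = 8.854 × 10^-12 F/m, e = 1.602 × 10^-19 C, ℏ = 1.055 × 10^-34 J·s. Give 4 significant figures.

v_au = e²/(4πε₀ℏ)
  = 2.566 × 10^-38 / 1.174 × 10^-44
  = 2.186 × 10^6 m/s

2.186 × 10^6 m/s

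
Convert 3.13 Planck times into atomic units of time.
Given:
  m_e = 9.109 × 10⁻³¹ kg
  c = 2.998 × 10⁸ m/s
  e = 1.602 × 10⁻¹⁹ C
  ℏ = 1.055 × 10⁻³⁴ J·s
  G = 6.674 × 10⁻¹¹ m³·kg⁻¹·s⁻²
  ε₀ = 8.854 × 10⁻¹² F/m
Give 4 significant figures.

6.965 × 10⁻²⁷

Planck time: t_P = √(ℏG/c⁵) = 5.392 × 10⁻⁴⁴ s
atomic unit of time: τ_au = (4πε₀)²ℏ³/(m_e e⁴) = 2.423 × 10⁻¹⁷ s
3.13 × 5.392 × 10⁻⁴⁴ / 2.423 × 10⁻¹⁷ = 6.965 × 10⁻²⁷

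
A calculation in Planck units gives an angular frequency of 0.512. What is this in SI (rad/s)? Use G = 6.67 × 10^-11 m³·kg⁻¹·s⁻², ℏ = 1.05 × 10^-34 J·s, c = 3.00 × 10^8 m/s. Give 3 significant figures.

One Planck angular frequency: ω_P = √(c⁵/(ℏG)) = 1.86 × 10^43 rad/s.
0.512 × 1.86 × 10^43 rad/s = 9.54 × 10^42 rad/s

9.54 × 10^42 rad/s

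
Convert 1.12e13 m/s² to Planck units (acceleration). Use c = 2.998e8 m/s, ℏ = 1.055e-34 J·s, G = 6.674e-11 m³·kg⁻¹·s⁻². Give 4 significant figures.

Planck acceleration: a_P = √(c⁷/(ℏG)) = 5.560e51 m/s².
1.12e13 / 5.560e51 = 2.014e-39

2.014e-39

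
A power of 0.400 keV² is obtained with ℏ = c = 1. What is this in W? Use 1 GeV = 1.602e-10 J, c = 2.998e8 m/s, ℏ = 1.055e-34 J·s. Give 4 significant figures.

Power is [E]/[T] = [E]²/ℏ.
1 GeV² → 1/ℏ × (1 GeV in J)² = 2.433e14 W.
Convert the energy scale: 0.400 keV² = 4.00e-13 GeV².
Result: 4.00e-13 × 2.433e14 = 97.30 W.

97.30 W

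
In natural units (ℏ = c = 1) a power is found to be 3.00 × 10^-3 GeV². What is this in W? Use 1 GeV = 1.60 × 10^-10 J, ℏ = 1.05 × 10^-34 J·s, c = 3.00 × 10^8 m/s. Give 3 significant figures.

Power is [E]/[T] = [E]²/ℏ.
1 GeV² → 1/ℏ × (1 GeV in J)² = 2.44 × 10^14 W.
Result: 3.00 × 10^-3 × 2.44 × 10^14 = 7.31 × 10^11 W.

7.31 × 10^11 W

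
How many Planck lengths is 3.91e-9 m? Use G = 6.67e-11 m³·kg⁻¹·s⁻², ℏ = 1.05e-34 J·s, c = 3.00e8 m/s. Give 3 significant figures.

2.43e26

Planck length: ℓ_P = √(ℏG/c³) = 1.61e-35 m.
3.91e-9 / 1.61e-35 = 2.43e26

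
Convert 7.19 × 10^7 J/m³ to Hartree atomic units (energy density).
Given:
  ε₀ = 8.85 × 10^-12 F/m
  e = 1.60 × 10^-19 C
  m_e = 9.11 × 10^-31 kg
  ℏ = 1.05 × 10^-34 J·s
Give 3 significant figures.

atomic unit of energy density: u_au = E_h/a₀³ = m_e⁴e¹⁰/((4πε₀)⁵ℏ⁸) = 3.01 × 10^13 J/m³.
7.19 × 10^7 / 3.01 × 10^13 = 2.39 × 10^-6

2.39 × 10^-6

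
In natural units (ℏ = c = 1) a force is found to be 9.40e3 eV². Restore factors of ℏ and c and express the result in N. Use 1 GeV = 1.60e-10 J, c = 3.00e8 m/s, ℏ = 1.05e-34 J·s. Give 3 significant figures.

Force is [E]/[L] = [E]²/(ℏc); restore (ℏc)⁻¹.
1 GeV² → 1/(ℏc) × (1 GeV in J)² = 8.13e5 N.
Convert the energy scale: 9.40e3 eV² = 9.40e-15 GeV².
Result: 9.40e-15 × 8.13e5 = 7.64e-9 N.

7.64e-9 N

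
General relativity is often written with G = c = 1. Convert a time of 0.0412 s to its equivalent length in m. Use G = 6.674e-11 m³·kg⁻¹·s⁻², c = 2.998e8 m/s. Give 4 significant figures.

1.235e7 m

Time → length via c.
0.0412 s × (c) = 1.235e7 m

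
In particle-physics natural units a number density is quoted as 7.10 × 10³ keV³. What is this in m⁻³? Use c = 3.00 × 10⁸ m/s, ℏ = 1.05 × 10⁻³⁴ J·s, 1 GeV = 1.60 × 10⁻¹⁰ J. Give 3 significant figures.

9.30 × 10³² m⁻³

Number density is [L]⁻³ = [E]³/(ℏc)³.
1 GeV³ → 1/(ℏc)³ × (1 GeV in J)³ = 1.31 × 10⁴⁷ m⁻³.
Convert the energy scale: 7.10 × 10³ keV³ = 7.10 × 10⁻¹⁵ GeV³.
Result: 7.10 × 10⁻¹⁵ × 1.31 × 10⁴⁷ = 9.30 × 10³² m⁻³.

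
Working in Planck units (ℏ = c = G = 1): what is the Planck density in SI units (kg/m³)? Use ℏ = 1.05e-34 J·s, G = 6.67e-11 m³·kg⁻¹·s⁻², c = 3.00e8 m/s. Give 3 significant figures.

The unique combination of the constants set to 1 with dimensions of density is ρ_P = c⁵/(ℏG²).
  = 2.43e42 / 4.67e-55
  = 5.20e96 kg/m³

5.20e96 kg/m³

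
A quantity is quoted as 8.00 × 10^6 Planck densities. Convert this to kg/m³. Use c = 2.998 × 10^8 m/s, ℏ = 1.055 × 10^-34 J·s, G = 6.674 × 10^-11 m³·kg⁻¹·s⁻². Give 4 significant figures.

One Planck density: ρ_P = c⁵/(ℏG²) = 5.154 × 10^96 kg/m³.
8.00 × 10^6 × 5.154 × 10^96 kg/m³ = 4.123 × 10^103 kg/m³

4.123 × 10^103 kg/m³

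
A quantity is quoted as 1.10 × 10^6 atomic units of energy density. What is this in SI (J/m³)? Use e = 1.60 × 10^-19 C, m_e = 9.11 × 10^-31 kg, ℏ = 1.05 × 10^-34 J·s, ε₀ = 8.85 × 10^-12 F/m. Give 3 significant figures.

3.31 × 10^19 J/m³

One atomic unit of energy density: u_au = E_h/a₀³ = m_e⁴e¹⁰/((4πε₀)⁵ℏ⁸) = 3.01 × 10^13 J/m³.
1.10 × 10^6 × 3.01 × 10^13 J/m³ = 3.31 × 10^19 J/m³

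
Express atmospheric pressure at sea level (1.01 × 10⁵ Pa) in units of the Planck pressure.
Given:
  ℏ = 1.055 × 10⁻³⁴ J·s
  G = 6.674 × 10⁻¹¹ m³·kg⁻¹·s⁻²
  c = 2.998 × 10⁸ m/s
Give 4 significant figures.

2.180 × 10⁻¹⁰⁹

Planck pressure: p_P = c⁷/(ℏG²) = 4.632 × 10¹¹³ Pa.
1.01 × 10⁵ / 4.632 × 10¹¹³ = 2.180 × 10⁻¹⁰⁹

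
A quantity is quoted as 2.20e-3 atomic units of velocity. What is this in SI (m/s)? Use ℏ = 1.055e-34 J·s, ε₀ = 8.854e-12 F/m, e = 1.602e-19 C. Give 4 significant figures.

4.810e3 m/s

One atomic unit of velocity: v_au = e²/(4πε₀ℏ) = 2.186e6 m/s.
2.20e-3 × 2.186e6 m/s = 4.810e3 m/s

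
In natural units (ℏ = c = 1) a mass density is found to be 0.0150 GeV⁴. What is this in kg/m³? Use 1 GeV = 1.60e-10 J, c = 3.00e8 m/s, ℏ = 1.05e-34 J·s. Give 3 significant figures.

3.49e18 kg/m³

Mass density is [E]/(c²[L]³) = [E]⁴/(ℏ³c⁵).
1 GeV⁴ → 1/(ℏ³c⁵) × (1 GeV in J)⁴ = 2.33e20 kg/m³.
Result: 0.0150 × 2.33e20 = 3.49e18 kg/m³.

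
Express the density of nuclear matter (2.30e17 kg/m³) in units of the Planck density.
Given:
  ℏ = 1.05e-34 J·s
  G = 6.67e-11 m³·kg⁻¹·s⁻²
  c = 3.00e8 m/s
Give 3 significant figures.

Planck density: ρ_P = c⁵/(ℏG²) = 5.20e96 kg/m³.
2.30e17 / 5.20e96 = 4.42e-80

4.42e-80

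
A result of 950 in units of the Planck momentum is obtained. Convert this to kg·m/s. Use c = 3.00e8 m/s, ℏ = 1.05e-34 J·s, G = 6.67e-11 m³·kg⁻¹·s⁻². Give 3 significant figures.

One Planck momentum: p_P = √(ℏc³/G) = 6.52 kg·m/s.
950 × 6.52 kg·m/s = 6.19e3 kg·m/s

6.19e3 kg·m/s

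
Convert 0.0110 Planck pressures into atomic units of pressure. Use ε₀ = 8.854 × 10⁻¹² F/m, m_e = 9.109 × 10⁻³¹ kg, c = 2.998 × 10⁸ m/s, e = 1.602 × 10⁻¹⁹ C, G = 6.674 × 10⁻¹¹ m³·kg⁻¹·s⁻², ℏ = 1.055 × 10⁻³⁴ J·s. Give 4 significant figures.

1.740 × 10⁹⁸

Planck pressure: p_P = c⁷/(ℏG²) = 4.632 × 10¹¹³ Pa
atomic unit of pressure: P_au = E_h/a₀³ = m_e⁴e¹⁰/((4πε₀)⁵ℏ⁸) = 2.929 × 10¹³ Pa
0.0110 × 4.632 × 10¹¹³ / 2.929 × 10¹³ = 1.740 × 10⁹⁸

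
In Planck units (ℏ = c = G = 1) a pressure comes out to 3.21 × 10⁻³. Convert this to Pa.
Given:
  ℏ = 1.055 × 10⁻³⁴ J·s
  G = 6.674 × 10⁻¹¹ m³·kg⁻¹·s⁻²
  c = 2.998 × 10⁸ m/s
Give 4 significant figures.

1.487 × 10¹¹¹ Pa

One Planck pressure: p_P = c⁷/(ℏG²) = 4.632 × 10¹¹³ Pa.
3.21 × 10⁻³ × 4.632 × 10¹¹³ Pa = 1.487 × 10¹¹¹ Pa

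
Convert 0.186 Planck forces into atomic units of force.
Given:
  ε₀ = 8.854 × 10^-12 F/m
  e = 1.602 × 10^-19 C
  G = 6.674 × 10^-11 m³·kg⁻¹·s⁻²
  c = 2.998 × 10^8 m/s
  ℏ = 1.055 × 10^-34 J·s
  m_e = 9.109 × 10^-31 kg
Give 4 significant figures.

2.739 × 10^50

Planck force: F_P = c⁴/G = 1.210 × 10^44 N
atomic unit of force: F_au = E_h/a₀ = m_e²e⁶/((4πε₀)³ℏ⁴) = 8.220 × 10^-8 N
0.186 × 1.210 × 10^44 / 8.220 × 10^-8 = 2.739 × 10^50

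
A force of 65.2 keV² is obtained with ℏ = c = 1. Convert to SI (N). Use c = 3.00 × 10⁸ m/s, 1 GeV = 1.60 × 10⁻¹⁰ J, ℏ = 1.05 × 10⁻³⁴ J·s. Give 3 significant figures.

5.30 × 10⁻⁵ N

Force is [E]/[L] = [E]²/(ℏc); restore (ℏc)⁻¹.
1 GeV² → 1/(ℏc) × (1 GeV in J)² = 8.13 × 10⁵ N.
Convert the energy scale: 65.2 keV² = 6.52 × 10⁻¹¹ GeV².
Result: 6.52 × 10⁻¹¹ × 8.13 × 10⁵ = 5.30 × 10⁻⁵ N.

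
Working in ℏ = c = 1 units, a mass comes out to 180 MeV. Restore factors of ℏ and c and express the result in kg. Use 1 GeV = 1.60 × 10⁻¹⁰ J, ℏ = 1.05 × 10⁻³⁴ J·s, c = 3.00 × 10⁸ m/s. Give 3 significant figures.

Mass is [E]/c²; divide by c².
1 GeV → 1/c² × (1 GeV in J) = 1.78 × 10⁻²⁷ kg.
Convert the energy scale: 180 MeV = 0.180 GeV.
Result: 0.180 × 1.78 × 10⁻²⁷ = 3.20 × 10⁻²⁸ kg.

3.20 × 10⁻²⁸ kg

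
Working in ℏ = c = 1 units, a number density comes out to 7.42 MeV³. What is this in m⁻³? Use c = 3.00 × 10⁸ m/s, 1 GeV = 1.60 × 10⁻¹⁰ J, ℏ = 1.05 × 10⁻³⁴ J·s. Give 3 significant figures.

9.72 × 10³⁸ m⁻³

Number density is [L]⁻³ = [E]³/(ℏc)³.
1 GeV³ → 1/(ℏc)³ × (1 GeV in J)³ = 1.31 × 10⁴⁷ m⁻³.
Convert the energy scale: 7.42 MeV³ = 7.42 × 10⁻⁹ GeV³.
Result: 7.42 × 10⁻⁹ × 1.31 × 10⁴⁷ = 9.72 × 10³⁸ m⁻³.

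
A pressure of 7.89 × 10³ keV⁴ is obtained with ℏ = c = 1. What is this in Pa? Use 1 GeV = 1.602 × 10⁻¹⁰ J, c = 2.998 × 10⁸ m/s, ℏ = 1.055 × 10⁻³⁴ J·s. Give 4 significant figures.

1.642 × 10¹⁷ Pa

Pressure is [E]/[L]³ = [E]⁴/(ℏc)³.
1 GeV⁴ → 1/(ℏc)³ × (1 GeV in J)⁴ = 2.082 × 10³⁷ Pa.
Convert the energy scale: 7.89 × 10³ keV⁴ = 7.89 × 10⁻²¹ GeV⁴.
Result: 7.89 × 10⁻²¹ × 2.082 × 10³⁷ = 1.642 × 10¹⁷ Pa.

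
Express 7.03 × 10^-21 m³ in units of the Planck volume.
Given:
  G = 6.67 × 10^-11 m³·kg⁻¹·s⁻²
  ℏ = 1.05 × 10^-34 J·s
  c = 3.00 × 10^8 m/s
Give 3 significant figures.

1.68 × 10^84

Planck volume: V_P = (ℏG/c³)^(3/2) = 4.18 × 10^-105 m³.
7.03 × 10^-21 / 4.18 × 10^-105 = 1.68 × 10^84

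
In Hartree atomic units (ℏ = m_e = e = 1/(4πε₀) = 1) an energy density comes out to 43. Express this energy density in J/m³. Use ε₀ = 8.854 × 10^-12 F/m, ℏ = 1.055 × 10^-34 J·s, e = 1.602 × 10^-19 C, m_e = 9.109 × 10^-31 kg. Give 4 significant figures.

One atomic unit of energy density: u_au = E_h/a₀³ = m_e⁴e¹⁰/((4πε₀)⁵ℏ⁸) = 2.929 × 10^13 J/m³.
43 × 2.929 × 10^13 J/m³ = 1.260 × 10^15 J/m³

1.260 × 10^15 J/m³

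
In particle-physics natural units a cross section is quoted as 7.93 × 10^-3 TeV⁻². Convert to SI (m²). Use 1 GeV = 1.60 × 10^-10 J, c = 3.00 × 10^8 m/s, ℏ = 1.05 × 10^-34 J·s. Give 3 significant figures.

Area is [L]² = [E]⁻²·(ℏc)²; restore (ℏc)².
1 GeV⁻² → (ℏc)² × (1 GeV in J)⁻² = 3.88 × 10^-32 m².
Convert the energy scale: 7.93 × 10^-3 TeV⁻² = 7.93 × 10^-9 GeV⁻².
Result: 7.93 × 10^-9 × 3.88 × 10^-32 = 3.07 × 10^-40 m².

3.07 × 10^-40 m²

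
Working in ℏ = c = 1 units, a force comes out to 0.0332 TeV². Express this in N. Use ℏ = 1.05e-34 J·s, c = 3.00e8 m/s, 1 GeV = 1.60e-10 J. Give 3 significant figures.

2.70e10 N

Force is [E]/[L] = [E]²/(ℏc); restore (ℏc)⁻¹.
1 GeV² → 1/(ℏc) × (1 GeV in J)² = 8.13e5 N.
Convert the energy scale: 0.0332 TeV² = 3.32e4 GeV².
Result: 3.32e4 × 8.13e5 = 2.70e10 N.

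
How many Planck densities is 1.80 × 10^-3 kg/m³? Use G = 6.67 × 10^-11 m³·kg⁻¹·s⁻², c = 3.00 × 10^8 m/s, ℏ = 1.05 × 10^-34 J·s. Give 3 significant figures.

3.46 × 10^-100

Planck density: ρ_P = c⁵/(ℏG²) = 5.20 × 10^96 kg/m³.
1.80 × 10^-3 / 5.20 × 10^96 = 3.46 × 10^-100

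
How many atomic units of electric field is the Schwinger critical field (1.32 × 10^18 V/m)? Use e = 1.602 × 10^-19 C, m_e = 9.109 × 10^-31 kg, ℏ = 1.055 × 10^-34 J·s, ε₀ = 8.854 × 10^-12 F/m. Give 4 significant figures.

2.573 × 10^6

atomic unit of electric field: E_au = E_h/(e a₀) = m_e²e⁵/((4πε₀)³ℏ⁴) = 5.131 × 10^11 V/m.
1.32 × 10^18 / 5.131 × 10^11 = 2.573 × 10^6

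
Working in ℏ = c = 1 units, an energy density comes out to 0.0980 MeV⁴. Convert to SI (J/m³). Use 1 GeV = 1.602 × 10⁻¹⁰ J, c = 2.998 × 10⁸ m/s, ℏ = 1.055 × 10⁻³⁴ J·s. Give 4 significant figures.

2.040 × 10²⁴ J/m³

[E]/[L]³ = [E]⁴/(ℏc)³; restore (ℏc)⁻³.
1 GeV⁴ → 1/(ℏc)³ × (1 GeV in J)⁴ = 2.082 × 10³⁷ J/m³.
Convert the energy scale: 0.0980 MeV⁴ = 9.80 × 10⁻¹⁴ GeV⁴.
Result: 9.80 × 10⁻¹⁴ × 2.082 × 10³⁷ = 2.040 × 10²⁴ J/m³.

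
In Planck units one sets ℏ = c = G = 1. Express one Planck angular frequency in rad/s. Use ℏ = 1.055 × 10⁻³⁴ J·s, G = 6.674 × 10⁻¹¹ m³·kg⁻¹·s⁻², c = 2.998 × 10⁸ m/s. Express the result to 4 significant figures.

1.855 × 10⁴³ rad/s

ω_P = √(c⁵/(ℏG))
  = √(3.440 × 10⁸⁶)
  = 1.855 × 10⁴³ rad/s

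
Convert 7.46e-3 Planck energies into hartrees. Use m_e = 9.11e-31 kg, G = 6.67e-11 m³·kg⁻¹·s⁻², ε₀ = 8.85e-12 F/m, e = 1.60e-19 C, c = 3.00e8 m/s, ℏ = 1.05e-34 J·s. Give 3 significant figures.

3.33e24

Planck energy: E_P = √(ℏc⁵/G) = 1.96e9 J
hartree: E_h = m_e e⁴/(4πε₀ℏ)² = 4.38e-18 J
7.46e-3 × 1.96e9 / 4.38e-18 = 3.33e24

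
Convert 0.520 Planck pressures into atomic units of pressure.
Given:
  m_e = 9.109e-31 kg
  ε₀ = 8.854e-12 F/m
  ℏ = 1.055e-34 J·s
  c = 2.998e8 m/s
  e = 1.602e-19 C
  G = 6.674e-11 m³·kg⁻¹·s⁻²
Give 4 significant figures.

Planck pressure: p_P = c⁷/(ℏG²) = 4.632e113 Pa
atomic unit of pressure: P_au = E_h/a₀³ = m_e⁴e¹⁰/((4πε₀)⁵ℏ⁸) = 2.929e13 Pa
0.520 × 4.632e113 / 2.929e13 = 8.224e99

8.224e99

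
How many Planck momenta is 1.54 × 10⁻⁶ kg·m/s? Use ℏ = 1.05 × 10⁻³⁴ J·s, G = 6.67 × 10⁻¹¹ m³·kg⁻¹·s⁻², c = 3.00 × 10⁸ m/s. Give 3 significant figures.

2.36 × 10⁻⁷

Planck momentum: p_P = √(ℏc³/G) = 6.52 kg·m/s.
1.54 × 10⁻⁶ / 6.52 = 2.36 × 10⁻⁷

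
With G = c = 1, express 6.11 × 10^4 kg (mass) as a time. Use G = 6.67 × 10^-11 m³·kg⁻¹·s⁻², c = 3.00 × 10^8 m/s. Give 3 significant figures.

Mass → time via G/c³.
6.11 × 10^4 kg × (G/c³) = 1.51 × 10^-31 s

1.51 × 10^-31 s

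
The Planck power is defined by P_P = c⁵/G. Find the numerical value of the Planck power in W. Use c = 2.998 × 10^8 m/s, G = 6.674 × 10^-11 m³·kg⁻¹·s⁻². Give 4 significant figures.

P_P = c⁵/G
  = 2.422 × 10^42 / 6.674 × 10^-11
  = 3.629 × 10^52 W

3.629 × 10^52 W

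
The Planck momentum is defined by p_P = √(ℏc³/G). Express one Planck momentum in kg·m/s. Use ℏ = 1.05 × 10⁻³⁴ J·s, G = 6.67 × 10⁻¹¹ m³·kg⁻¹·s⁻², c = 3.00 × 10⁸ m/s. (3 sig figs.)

p_P = √(ℏc³/G)
  = √(42.5)
  = 6.52 kg·m/s

6.52 kg·m/s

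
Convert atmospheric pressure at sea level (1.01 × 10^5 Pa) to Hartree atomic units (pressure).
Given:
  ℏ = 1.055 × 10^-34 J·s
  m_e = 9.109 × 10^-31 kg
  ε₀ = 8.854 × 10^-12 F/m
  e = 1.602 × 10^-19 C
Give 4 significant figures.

3.448 × 10^-9

atomic unit of pressure: P_au = E_h/a₀³ = m_e⁴e¹⁰/((4πε₀)⁵ℏ⁸) = 2.929 × 10^13 Pa.
1.01 × 10^5 / 2.929 × 10^13 = 3.448 × 10^-9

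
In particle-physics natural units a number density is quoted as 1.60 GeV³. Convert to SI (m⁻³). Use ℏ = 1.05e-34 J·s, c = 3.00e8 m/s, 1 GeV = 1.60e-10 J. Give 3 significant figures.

Number density is [L]⁻³ = [E]³/(ℏc)³.
1 GeV³ → 1/(ℏc)³ × (1 GeV in J)³ = 1.31e47 m⁻³.
Result: 1.60 × 1.31e47 = 2.10e47 m⁻³.

2.10e47 m⁻³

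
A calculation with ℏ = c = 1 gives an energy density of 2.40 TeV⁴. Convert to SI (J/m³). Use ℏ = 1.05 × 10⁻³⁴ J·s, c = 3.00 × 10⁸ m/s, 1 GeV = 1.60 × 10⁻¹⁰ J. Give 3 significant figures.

5.03 × 10⁴⁹ J/m³

[E]/[L]³ = [E]⁴/(ℏc)³; restore (ℏc)⁻³.
1 GeV⁴ → 1/(ℏc)³ × (1 GeV in J)⁴ = 2.10 × 10³⁷ J/m³.
Convert the energy scale: 2.40 TeV⁴ = 2.40 × 10¹² GeV⁴.
Result: 2.40 × 10¹² × 2.10 × 10³⁷ = 5.03 × 10⁴⁹ J/m³.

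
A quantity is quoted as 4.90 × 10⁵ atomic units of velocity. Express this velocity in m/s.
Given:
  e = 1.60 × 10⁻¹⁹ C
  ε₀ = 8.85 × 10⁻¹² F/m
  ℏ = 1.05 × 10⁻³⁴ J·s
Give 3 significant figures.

One atomic unit of velocity: v_au = e²/(4πε₀ℏ) = 2.19 × 10⁶ m/s.
4.90 × 10⁵ × 2.19 × 10⁶ m/s = 1.07 × 10¹² m/s

1.07 × 10¹² m/s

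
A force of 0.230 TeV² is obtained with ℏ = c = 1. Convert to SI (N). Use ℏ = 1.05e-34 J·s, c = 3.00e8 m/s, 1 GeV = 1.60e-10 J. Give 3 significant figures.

Force is [E]/[L] = [E]²/(ℏc); restore (ℏc)⁻¹.
1 GeV² → 1/(ℏc) × (1 GeV in J)² = 8.13e5 N.
Convert the energy scale: 0.230 TeV² = 2.30e5 GeV².
Result: 2.30e5 × 8.13e5 = 1.87e11 N.

1.87e11 N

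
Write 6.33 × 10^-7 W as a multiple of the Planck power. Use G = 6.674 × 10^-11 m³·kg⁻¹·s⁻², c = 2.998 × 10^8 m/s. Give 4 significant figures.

1.744 × 10^-59

Planck power: P_P = c⁵/G = 3.629 × 10^52 W.
6.33 × 10^-7 / 3.629 × 10^52 = 1.744 × 10^-59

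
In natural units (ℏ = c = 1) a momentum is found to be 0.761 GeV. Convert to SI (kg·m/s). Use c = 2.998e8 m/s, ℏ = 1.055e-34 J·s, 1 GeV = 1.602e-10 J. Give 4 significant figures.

4.066e-19 kg·m/s

Momentum is [E]/c; divide by c.
1 GeV → 1/c × (1 GeV in J) = 5.344e-19 kg·m/s.
Result: 0.761 × 5.344e-19 = 4.066e-19 kg·m/s.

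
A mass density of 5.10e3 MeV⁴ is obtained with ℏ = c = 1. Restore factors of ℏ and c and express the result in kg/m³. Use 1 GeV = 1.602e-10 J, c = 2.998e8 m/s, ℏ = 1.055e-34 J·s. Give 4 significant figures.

1.181e12 kg/m³

Mass density is [E]/(c²[L]³) = [E]⁴/(ℏ³c⁵).
1 GeV⁴ → 1/(ℏ³c⁵) × (1 GeV in J)⁴ = 2.316e20 kg/m³.
Convert the energy scale: 5.10e3 MeV⁴ = 5.10e-9 GeV⁴.
Result: 5.10e-9 × 2.316e20 = 1.181e12 kg/m³.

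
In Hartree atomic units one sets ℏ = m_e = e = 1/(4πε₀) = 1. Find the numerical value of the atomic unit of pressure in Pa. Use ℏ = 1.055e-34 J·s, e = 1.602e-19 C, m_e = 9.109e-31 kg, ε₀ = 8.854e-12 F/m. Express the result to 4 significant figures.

P_au = E_h/a₀³ = m_e⁴e¹⁰/((4πε₀)⁵ℏ⁸)
E_h = 4.354e-18 J
a₀ = 5.297e-11 m
E_h/a₀³ = 2.929e13 Pa

2.929e13 Pa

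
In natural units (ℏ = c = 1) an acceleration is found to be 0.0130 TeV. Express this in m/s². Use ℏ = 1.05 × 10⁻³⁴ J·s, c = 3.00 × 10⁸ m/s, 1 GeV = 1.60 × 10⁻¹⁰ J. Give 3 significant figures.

5.94 × 10³³ m/s²

Acceleration is [L]/[T]² = c·[E]/ℏ.
1 GeV → c/ℏ × (1 GeV in J) = 4.57 × 10³² m/s².
Convert the energy scale: 0.0130 TeV = 13 GeV.
Result: 13 × 4.57 × 10³² = 5.94 × 10³³ m/s².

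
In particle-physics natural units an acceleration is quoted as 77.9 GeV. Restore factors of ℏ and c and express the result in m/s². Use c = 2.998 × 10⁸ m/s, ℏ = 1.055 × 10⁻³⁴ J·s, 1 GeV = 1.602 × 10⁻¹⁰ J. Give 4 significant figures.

3.546 × 10³⁴ m/s²

Acceleration is [L]/[T]² = c·[E]/ℏ.
1 GeV → c/ℏ × (1 GeV in J) = 4.552 × 10³² m/s².
Result: 77.9 × 4.552 × 10³² = 3.546 × 10³⁴ m/s².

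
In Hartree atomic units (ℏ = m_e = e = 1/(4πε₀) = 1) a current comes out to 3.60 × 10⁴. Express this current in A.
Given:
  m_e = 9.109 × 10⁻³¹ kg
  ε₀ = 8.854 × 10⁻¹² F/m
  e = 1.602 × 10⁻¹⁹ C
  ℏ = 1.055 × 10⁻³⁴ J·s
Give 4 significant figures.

One atomic unit of electric current: I_au = e E_h/ℏ = m_e e⁵/((4πε₀)²ℏ³) = 6.612 × 10⁻³ A.
3.60 × 10⁴ × 6.612 × 10⁻³ A = 238 A

238 A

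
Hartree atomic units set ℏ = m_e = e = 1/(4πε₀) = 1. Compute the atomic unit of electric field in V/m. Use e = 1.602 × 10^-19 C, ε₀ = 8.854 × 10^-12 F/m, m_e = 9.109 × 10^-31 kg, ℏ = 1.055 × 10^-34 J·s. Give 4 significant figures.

The unique combination of the constants set to 1 with dimensions of electric field is E_au = E_h/(e a₀) = m_e²e⁵/((4πε₀)³ℏ⁴).
E_h = 4.354 × 10^-18 J
a₀ = 5.297 × 10^-11 m
E_h/(e·a₀) = 5.131 × 10^11 V/m

5.131 × 10^11 V/m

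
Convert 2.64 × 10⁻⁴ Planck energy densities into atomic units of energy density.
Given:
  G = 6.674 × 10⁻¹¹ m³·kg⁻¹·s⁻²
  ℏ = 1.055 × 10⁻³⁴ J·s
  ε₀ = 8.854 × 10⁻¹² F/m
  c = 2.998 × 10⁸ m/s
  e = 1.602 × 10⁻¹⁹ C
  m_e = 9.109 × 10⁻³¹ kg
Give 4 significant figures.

4.175 × 10⁹⁶

Planck energy density: u_P = c⁷/(ℏG²) = 4.632 × 10¹¹³ J/m³
atomic unit of energy density: u_au = E_h/a₀³ = m_e⁴e¹⁰/((4πε₀)⁵ℏ⁸) = 2.929 × 10¹³ J/m³
2.64 × 10⁻⁴ × 4.632 × 10¹¹³ / 2.929 × 10¹³ = 4.175 × 10⁹⁶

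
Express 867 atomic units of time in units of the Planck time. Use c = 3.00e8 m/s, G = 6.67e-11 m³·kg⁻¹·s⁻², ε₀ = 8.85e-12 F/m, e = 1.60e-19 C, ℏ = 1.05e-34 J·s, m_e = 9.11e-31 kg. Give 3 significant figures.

atomic unit of time: τ_au = (4πε₀)²ℏ³/(m_e e⁴) = 2.40e-17 s
Planck time: t_P = √(ℏG/c⁵) = 5.37e-44 s
867 × 2.40e-17 / 5.37e-44 = 3.87e29

3.87e29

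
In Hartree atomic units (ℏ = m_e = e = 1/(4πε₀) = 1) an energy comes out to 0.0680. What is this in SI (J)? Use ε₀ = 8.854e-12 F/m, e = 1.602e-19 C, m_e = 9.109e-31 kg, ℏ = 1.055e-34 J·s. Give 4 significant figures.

One hartree: E_h = m_e e⁴/(4πε₀ℏ)² = 4.354e-18 J.
0.0680 × 4.354e-18 J = 2.961e-19 J

2.961e-19 J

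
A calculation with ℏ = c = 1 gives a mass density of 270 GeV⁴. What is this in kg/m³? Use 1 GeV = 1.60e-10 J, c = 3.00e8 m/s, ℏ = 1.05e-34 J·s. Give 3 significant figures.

6.29e22 kg/m³

Mass density is [E]/(c²[L]³) = [E]⁴/(ℏ³c⁵).
1 GeV⁴ → 1/(ℏ³c⁵) × (1 GeV in J)⁴ = 2.33e20 kg/m³.
Result: 270 × 2.33e20 = 6.29e22 kg/m³.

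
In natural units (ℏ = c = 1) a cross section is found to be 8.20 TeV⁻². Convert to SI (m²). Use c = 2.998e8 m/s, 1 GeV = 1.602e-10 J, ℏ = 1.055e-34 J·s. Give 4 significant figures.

Area is [L]² = [E]⁻²·(ℏc)²; restore (ℏc)².
1 GeV⁻² → (ℏc)² × (1 GeV in J)⁻² = 3.898e-32 m².
Convert the energy scale: 8.20 TeV⁻² = 8.20e-6 GeV⁻².
Result: 8.20e-6 × 3.898e-32 = 3.196e-37 m².

3.196e-37 m²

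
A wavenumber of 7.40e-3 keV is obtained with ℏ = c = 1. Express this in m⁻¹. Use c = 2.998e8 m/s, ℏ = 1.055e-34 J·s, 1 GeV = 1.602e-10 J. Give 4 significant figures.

Inverse length is [E]/(ℏc).
1 GeV → 1/(ℏc) × (1 GeV in J) = 5.065e15 m⁻¹.
Convert the energy scale: 7.40e-3 keV = 7.40e-9 GeV.
Result: 7.40e-9 × 5.065e15 = 3.748e7 m⁻¹.

3.748e7 m⁻¹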